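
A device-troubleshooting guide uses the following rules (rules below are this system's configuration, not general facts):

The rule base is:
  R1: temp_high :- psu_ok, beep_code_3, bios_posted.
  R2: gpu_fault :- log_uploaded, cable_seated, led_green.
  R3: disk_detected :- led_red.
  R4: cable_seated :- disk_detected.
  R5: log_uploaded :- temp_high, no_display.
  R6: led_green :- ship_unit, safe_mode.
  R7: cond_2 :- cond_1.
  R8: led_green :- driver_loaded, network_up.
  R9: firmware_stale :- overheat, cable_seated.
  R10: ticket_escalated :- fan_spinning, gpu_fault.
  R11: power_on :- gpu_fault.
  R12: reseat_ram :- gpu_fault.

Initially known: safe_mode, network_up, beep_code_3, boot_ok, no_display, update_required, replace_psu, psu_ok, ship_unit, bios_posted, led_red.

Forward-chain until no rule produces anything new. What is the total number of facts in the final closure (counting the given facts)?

19

Round 1 fires R1, R3, R6, giving temp_high, disk_detected, led_green.
Round 2 fires R4, R5, giving cable_seated, log_uploaded.
Round 3 fires R2, giving gpu_fault.
Round 4 fires R11, R12, giving power_on, reseat_ram.
Closure: {beep_code_3, bios_posted, boot_ok, cable_seated, disk_detected, gpu_fault, led_green, led_red, log_uploaded, network_up, no_display, power_on, psu_ok, replace_psu, reseat_ram, safe_mode, ship_unit, temp_high, update_required} — 19 facts.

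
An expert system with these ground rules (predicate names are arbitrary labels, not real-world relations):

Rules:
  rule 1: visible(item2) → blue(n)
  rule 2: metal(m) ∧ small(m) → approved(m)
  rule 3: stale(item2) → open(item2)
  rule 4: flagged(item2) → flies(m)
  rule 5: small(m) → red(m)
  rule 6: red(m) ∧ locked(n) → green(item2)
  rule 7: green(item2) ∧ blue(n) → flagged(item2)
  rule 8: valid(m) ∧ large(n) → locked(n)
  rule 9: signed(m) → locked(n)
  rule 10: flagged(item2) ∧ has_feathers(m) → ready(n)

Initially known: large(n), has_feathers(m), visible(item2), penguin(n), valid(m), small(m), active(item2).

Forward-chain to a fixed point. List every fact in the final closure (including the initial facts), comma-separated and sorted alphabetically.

active(item2), blue(n), flagged(item2), flies(m), green(item2), has_feathers(m), large(n), locked(n), penguin(n), ready(n), red(m), small(m), valid(m), visible(item2)

Round 1 fires rule 1, rule 5, rule 8, giving blue(n), red(m), locked(n).
Round 2 fires rule 6, giving green(item2).
Round 3 fires rule 7, giving flagged(item2).
Round 4 fires rule 4, rule 10, giving flies(m), ready(n).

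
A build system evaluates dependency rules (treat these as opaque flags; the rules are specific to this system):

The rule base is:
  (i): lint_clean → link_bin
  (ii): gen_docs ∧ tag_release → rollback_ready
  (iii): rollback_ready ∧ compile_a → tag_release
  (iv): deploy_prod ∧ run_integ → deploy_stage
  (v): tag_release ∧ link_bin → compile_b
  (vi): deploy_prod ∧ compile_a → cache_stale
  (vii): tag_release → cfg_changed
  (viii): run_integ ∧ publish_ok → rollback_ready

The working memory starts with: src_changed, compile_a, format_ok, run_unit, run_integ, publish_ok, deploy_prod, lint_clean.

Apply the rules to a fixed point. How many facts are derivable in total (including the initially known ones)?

15

[1] (i) [lint_clean → link_bin]; (iv) [deploy_prod ∧ run_integ → deploy_stage]; (vi) [deploy_prod ∧ compile_a → cache_stale]; (viii) [run_integ ∧ publish_ok → rollback_ready]. ⇒ new: link_bin, deploy_stage, cache_stale, rollback_ready.
[2] (iii) [rollback_ready ∧ compile_a → tag_release]. ⇒ new: tag_release.
[3] (v) [tag_release ∧ link_bin → compile_b]; (vii) [tag_release → cfg_changed]. ⇒ new: compile_b, cfg_changed.
Closure: {cache_stale, cfg_changed, compile_a, compile_b, deploy_prod, deploy_stage, format_ok, link_bin, lint_clean, publish_ok, rollback_ready, run_integ, run_unit, src_changed, tag_release} — 15 facts.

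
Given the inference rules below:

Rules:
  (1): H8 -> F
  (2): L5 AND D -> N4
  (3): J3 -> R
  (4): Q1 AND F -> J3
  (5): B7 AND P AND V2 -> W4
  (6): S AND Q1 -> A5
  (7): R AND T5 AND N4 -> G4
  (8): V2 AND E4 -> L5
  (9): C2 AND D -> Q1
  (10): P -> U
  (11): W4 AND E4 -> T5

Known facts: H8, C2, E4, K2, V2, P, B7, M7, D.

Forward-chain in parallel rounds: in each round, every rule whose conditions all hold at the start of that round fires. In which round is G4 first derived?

Round 1: (1) [H8 -> F]; (5) [B7 AND P AND V2 -> W4]; (8) [V2 AND E4 -> L5]; (9) [C2 AND D -> Q1]; (10) [P -> U]. New: F, W4, L5, Q1, U.
Round 2: (2) [L5 AND D -> N4]; (4) [Q1 AND F -> J3]; (11) [W4 AND E4 -> T5]. New: N4, J3, T5.
Round 3: (3) [J3 -> R]. New: R.
Round 4: (7) [R AND T5 AND N4 -> G4]. New: G4.
G4 first appears in round 4.

4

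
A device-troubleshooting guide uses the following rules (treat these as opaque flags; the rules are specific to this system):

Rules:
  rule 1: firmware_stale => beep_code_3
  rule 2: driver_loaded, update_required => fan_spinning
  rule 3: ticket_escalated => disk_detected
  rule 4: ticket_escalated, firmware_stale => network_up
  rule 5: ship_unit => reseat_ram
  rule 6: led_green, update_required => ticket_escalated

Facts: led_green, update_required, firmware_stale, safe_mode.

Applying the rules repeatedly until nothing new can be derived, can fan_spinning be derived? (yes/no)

Round 1 fires rule 1, rule 6, giving beep_code_3, ticket_escalated.
Round 2 fires rule 3, rule 4, giving disk_detected, network_up.
Fixed point reached. fan_spinning is concluded only by rule 2; rule 2 needs driver_loaded (never derived).

no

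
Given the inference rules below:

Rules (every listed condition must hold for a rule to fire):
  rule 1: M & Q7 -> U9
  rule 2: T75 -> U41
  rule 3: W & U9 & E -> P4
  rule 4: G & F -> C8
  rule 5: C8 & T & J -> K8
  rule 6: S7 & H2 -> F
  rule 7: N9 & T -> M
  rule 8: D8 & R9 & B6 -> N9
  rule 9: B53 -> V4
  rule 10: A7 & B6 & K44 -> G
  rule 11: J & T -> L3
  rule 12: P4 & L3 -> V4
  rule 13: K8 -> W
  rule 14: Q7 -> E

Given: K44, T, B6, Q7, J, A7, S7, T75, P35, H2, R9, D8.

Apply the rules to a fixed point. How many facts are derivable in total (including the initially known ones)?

Round 1: rule 2 [T75 -> U41]; rule 6 [S7 & H2 -> F]; rule 8 [D8 & R9 & B6 -> N9]; rule 10 [A7 & B6 & K44 -> G]; rule 11 [J & T -> L3]; rule 14 [Q7 -> E]. New: U41, F, N9, G, L3, E.
Round 2: rule 4 [G & F -> C8]; rule 7 [N9 & T -> M]. New: C8, M.
Round 3: rule 1 [M & Q7 -> U9]; rule 5 [C8 & T & J -> K8]. New: U9, K8.
Round 4: rule 13 [K8 -> W]. New: W.
Round 5: rule 3 [W & U9 & E -> P4]. New: P4.
Round 6: rule 12 [P4 & L3 -> V4]. New: V4.
Closure: {A7, B6, C8, D8, E, F, G, H2, J, K44, K8, L3, M, N9, P35, P4, Q7, R9, S7, T, T75, U41, U9, V4, W} — 25 facts.

25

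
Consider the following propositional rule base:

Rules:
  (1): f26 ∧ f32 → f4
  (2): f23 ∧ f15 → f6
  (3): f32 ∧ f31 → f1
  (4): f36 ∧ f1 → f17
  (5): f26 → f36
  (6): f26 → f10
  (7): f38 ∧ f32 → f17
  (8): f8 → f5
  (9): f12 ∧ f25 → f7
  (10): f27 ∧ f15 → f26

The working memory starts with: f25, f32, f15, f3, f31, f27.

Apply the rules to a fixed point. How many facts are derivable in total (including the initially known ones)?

Round 1: (3) [f32 ∧ f31 → f1]; (10) [f27 ∧ f15 → f26]. New: f1, f26.
Round 2: (1) [f26 ∧ f32 → f4]; (5) [f26 → f36]; (6) [f26 → f10]. New: f4, f36, f10.
Round 3: (4) [f36 ∧ f1 → f17]. New: f17.
Closure: {f1, f10, f15, f17, f25, f26, f27, f3, f31, f32, f36, f4} — 12 facts.

12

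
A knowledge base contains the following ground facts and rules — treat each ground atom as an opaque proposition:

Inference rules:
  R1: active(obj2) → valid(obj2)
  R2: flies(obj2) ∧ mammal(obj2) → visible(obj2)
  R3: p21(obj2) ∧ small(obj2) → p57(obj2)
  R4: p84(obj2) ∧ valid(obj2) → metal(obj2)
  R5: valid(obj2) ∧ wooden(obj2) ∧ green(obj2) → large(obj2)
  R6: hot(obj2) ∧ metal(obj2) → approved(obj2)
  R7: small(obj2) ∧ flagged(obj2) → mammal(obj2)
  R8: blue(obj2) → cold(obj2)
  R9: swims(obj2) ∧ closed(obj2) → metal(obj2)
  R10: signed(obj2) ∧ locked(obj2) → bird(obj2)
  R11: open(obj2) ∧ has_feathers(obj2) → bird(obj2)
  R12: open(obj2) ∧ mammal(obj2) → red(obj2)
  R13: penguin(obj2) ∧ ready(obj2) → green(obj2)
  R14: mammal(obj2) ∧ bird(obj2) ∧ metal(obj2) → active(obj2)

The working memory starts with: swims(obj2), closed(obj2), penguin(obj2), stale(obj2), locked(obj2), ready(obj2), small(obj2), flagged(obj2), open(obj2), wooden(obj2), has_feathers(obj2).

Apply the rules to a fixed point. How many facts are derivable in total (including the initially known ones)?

Round 1: R7 [small(obj2) ∧ flagged(obj2) → mammal(obj2)]; R9 [swims(obj2) ∧ closed(obj2) → metal(obj2)]; R11 [open(obj2) ∧ has_feathers(obj2) → bird(obj2)]; R13 [penguin(obj2) ∧ ready(obj2) → green(obj2)]. New: mammal(obj2), metal(obj2), bird(obj2), green(obj2).
Round 2: R12 [open(obj2) ∧ mammal(obj2) → red(obj2)]; R14 [mammal(obj2) ∧ bird(obj2) ∧ metal(obj2) → active(obj2)]. New: red(obj2), active(obj2).
Round 3: R1 [active(obj2) → valid(obj2)]. New: valid(obj2).
Round 4: R5 [valid(obj2) ∧ wooden(obj2) ∧ green(obj2) → large(obj2)]. New: large(obj2).
Closure: {active(obj2), bird(obj2), closed(obj2), flagged(obj2), green(obj2), has_feathers(obj2), large(obj2), locked(obj2), mammal(obj2), metal(obj2), open(obj2), penguin(obj2), ready(obj2), red(obj2), small(obj2), stale(obj2), swims(obj2), valid(obj2), wooden(obj2)} — 19 facts.

19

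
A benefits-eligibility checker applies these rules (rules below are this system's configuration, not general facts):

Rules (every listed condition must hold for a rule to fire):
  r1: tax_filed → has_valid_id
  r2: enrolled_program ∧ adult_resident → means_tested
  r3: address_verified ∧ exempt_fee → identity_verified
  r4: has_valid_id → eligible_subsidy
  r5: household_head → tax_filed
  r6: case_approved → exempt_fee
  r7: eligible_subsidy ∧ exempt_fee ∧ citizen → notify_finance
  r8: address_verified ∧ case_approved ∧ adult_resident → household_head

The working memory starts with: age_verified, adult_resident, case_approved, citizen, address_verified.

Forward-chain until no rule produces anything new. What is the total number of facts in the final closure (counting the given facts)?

12

Round 1: r6 [case_approved → exempt_fee]; r8 [address_verified ∧ case_approved ∧ adult_resident → household_head]. Adds exempt_fee, household_head.
Round 2: r3 [address_verified ∧ exempt_fee → identity_verified]; r5 [household_head → tax_filed]. Adds identity_verified, tax_filed.
Round 3: r1 [tax_filed → has_valid_id]. Adds has_valid_id.
Round 4: r4 [has_valid_id → eligible_subsidy]. Adds eligible_subsidy.
Round 5: r7 [eligible_subsidy ∧ exempt_fee ∧ citizen → notify_finance]. Adds notify_finance.
Closure: {address_verified, adult_resident, age_verified, case_approved, citizen, eligible_subsidy, exempt_fee, has_valid_id, household_head, identity_verified, notify_finance, tax_filed} — 12 facts.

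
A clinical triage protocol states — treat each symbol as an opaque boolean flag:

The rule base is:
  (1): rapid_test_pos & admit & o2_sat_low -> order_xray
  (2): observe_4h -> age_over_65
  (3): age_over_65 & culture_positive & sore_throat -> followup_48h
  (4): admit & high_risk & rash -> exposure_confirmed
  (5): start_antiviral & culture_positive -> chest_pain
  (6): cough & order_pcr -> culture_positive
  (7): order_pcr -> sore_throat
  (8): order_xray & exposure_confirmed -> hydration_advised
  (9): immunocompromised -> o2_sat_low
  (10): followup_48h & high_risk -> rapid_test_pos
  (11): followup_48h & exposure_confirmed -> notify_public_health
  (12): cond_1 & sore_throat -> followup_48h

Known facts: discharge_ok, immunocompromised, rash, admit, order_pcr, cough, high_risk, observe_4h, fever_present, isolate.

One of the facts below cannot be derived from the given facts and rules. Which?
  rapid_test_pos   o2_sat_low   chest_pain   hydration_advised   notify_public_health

Round 1 fires (2), (4), (6), (7), (9), giving age_over_65, exposure_confirmed, culture_positive, sore_throat, o2_sat_low.
Round 2 fires (3), giving followup_48h.
Round 3 fires (10), (11), giving rapid_test_pos, notify_public_health.
Round 4 fires (1), giving order_xray.
Round 5 fires (8), giving hydration_advised.
Derived: notify_public_health (round 3), rapid_test_pos (round 3), o2_sat_low (round 1), hydration_advised (round 5). chest_pain never appears in any round.

chest_pain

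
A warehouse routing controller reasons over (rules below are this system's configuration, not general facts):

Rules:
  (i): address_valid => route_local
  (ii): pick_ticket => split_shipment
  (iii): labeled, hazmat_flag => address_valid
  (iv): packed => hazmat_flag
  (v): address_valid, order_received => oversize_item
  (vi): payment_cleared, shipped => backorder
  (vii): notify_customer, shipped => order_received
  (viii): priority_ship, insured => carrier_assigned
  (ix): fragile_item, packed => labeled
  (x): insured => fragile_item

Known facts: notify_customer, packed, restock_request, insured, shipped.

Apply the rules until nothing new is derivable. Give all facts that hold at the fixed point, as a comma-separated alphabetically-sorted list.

[1] (iv) [packed => hazmat_flag]; (vii) [notify_customer, shipped => order_received]; (x) [insured => fragile_item]. ⇒ new: hazmat_flag, order_received, fragile_item.
[2] (ix) [fragile_item, packed => labeled]. ⇒ new: labeled.
[3] (iii) [labeled, hazmat_flag => address_valid]. ⇒ new: address_valid.
[4] (i) [address_valid => route_local]; (v) [address_valid, order_received => oversize_item]. ⇒ new: route_local, oversize_item.

address_valid, fragile_item, hazmat_flag, insured, labeled, notify_customer, order_received, oversize_item, packed, restock_request, route_local, shipped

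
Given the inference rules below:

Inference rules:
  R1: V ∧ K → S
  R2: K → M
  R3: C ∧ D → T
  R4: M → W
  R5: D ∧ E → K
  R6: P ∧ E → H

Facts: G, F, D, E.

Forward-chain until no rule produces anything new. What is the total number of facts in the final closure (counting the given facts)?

Round 1 — R5, derive K.
Round 2 — R2, derive M.
Round 3 — R4, derive W.
Closure: {D, E, F, G, K, M, W} — 7 facts.

7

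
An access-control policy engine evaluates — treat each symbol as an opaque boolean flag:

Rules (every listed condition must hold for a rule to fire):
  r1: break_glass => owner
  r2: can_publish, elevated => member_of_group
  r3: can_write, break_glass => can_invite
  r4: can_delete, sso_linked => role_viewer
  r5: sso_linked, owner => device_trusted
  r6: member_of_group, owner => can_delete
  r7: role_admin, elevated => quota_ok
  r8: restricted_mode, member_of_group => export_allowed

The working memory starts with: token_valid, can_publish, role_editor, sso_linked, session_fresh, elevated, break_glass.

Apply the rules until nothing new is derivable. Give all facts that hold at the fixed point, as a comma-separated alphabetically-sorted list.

Round 1: r1 [break_glass => owner]; r2 [can_publish, elevated => member_of_group]. Adds owner, member_of_group.
Round 2: r5 [sso_linked, owner => device_trusted]; r6 [member_of_group, owner => can_delete]. Adds device_trusted, can_delete.
Round 3: r4 [can_delete, sso_linked => role_viewer]. Adds role_viewer.

break_glass, can_delete, can_publish, device_trusted, elevated, member_of_group, owner, role_editor, role_viewer, session_fresh, sso_linked, token_valid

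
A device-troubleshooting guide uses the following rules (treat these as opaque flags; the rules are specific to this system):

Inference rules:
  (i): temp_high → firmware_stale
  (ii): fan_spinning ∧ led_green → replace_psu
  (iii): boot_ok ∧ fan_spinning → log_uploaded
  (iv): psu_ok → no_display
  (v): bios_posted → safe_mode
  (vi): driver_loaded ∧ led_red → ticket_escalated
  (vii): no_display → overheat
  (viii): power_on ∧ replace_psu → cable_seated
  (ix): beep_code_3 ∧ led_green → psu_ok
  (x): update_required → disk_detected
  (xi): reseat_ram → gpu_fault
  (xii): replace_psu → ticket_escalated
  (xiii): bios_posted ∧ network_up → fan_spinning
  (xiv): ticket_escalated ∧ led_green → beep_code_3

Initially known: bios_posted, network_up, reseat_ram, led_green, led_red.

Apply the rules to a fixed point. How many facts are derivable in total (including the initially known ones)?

14

Round 1 fires (v), (xi), (xiii), giving safe_mode, gpu_fault, fan_spinning.
Round 2 fires (ii), giving replace_psu.
Round 3 fires (xii), giving ticket_escalated.
Round 4 fires (xiv), giving beep_code_3.
Round 5 fires (ix), giving psu_ok.
Round 6 fires (iv), giving no_display.
Round 7 fires (vii), giving overheat.
Closure: {beep_code_3, bios_posted, fan_spinning, gpu_fault, led_green, led_red, network_up, no_display, overheat, psu_ok, replace_psu, reseat_ram, safe_mode, ticket_escalated} — 14 facts.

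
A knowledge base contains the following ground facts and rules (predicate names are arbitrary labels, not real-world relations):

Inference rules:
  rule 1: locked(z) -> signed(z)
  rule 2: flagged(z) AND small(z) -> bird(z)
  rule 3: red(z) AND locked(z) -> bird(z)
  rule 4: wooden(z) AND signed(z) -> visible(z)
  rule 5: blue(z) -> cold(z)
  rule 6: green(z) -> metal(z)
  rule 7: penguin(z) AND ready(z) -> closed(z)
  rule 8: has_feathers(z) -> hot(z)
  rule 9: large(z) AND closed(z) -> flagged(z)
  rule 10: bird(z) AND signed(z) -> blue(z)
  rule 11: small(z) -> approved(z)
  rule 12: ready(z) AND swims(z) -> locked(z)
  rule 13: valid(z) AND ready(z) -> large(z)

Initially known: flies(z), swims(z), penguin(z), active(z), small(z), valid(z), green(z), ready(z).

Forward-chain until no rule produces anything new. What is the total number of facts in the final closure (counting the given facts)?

18

[1] rule 6 [green(z) -> metal(z)]; rule 7 [penguin(z) AND ready(z) -> closed(z)]; rule 11 [small(z) -> approved(z)]; rule 12 [ready(z) AND swims(z) -> locked(z)]; rule 13 [valid(z) AND ready(z) -> large(z)]. ⇒ new: metal(z), closed(z), approved(z), locked(z), large(z).
[2] rule 1 [locked(z) -> signed(z)]; rule 9 [large(z) AND closed(z) -> flagged(z)]. ⇒ new: signed(z), flagged(z).
[3] rule 2 [flagged(z) AND small(z) -> bird(z)]. ⇒ new: bird(z).
[4] rule 10 [bird(z) AND signed(z) -> blue(z)]. ⇒ new: blue(z).
[5] rule 5 [blue(z) -> cold(z)]. ⇒ new: cold(z).
Closure: {active(z), approved(z), bird(z), blue(z), closed(z), cold(z), flagged(z), flies(z), green(z), large(z), locked(z), metal(z), penguin(z), ready(z), signed(z), small(z), swims(z), valid(z)} — 18 facts.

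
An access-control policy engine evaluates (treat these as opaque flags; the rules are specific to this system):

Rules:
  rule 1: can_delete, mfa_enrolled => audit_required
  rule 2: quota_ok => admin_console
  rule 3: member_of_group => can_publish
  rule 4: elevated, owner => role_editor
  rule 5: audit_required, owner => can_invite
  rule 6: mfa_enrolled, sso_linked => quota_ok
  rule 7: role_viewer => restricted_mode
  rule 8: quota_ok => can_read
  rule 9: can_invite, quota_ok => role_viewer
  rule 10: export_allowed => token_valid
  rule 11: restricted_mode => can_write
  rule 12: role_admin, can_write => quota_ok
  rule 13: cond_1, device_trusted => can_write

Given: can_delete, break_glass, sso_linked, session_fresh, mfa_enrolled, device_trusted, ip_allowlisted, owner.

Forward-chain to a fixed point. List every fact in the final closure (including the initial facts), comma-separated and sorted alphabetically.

Round 1: rule 1 [can_delete, mfa_enrolled => audit_required]; rule 6 [mfa_enrolled, sso_linked => quota_ok]. Adds audit_required, quota_ok.
Round 2: rule 2 [quota_ok => admin_console]; rule 5 [audit_required, owner => can_invite]; rule 8 [quota_ok => can_read]. Adds admin_console, can_invite, can_read.
Round 3: rule 9 [can_invite, quota_ok => role_viewer]. Adds role_viewer.
Round 4: rule 7 [role_viewer => restricted_mode]. Adds restricted_mode.
Round 5: rule 11 [restricted_mode => can_write]. Adds can_write.

admin_console, audit_required, break_glass, can_delete, can_invite, can_read, can_write, device_trusted, ip_allowlisted, mfa_enrolled, owner, quota_ok, restricted_mode, role_viewer, session_fresh, sso_linked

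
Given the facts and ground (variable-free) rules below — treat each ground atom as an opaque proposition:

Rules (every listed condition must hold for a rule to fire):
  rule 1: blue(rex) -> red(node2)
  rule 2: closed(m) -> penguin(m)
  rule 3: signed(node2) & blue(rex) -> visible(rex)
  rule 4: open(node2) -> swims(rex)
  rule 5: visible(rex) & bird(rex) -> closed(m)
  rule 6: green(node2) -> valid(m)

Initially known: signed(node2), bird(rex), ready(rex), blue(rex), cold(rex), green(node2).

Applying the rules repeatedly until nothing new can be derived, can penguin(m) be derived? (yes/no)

yes

Round 1 — rule 1, rule 3, rule 6, derive red(node2), visible(rex), valid(m).
Round 2 — rule 5, derive closed(m).
Round 3 — rule 2, derive penguin(m).
penguin(m) appears in round 3, so it is derivable.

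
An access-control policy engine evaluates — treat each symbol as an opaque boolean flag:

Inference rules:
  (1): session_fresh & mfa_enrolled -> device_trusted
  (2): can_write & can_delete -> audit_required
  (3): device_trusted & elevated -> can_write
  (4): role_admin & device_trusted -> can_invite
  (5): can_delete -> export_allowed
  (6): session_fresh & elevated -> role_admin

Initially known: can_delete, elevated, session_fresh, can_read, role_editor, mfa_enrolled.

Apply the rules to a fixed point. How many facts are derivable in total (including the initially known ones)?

[1] (1) [session_fresh & mfa_enrolled -> device_trusted]; (5) [can_delete -> export_allowed]; (6) [session_fresh & elevated -> role_admin]. ⇒ new: device_trusted, export_allowed, role_admin.
[2] (3) [device_trusted & elevated -> can_write]; (4) [role_admin & device_trusted -> can_invite]. ⇒ new: can_write, can_invite.
[3] (2) [can_write & can_delete -> audit_required]. ⇒ new: audit_required.
Closure: {audit_required, can_delete, can_invite, can_read, can_write, device_trusted, elevated, export_allowed, mfa_enrolled, role_admin, role_editor, session_fresh} — 12 facts.

12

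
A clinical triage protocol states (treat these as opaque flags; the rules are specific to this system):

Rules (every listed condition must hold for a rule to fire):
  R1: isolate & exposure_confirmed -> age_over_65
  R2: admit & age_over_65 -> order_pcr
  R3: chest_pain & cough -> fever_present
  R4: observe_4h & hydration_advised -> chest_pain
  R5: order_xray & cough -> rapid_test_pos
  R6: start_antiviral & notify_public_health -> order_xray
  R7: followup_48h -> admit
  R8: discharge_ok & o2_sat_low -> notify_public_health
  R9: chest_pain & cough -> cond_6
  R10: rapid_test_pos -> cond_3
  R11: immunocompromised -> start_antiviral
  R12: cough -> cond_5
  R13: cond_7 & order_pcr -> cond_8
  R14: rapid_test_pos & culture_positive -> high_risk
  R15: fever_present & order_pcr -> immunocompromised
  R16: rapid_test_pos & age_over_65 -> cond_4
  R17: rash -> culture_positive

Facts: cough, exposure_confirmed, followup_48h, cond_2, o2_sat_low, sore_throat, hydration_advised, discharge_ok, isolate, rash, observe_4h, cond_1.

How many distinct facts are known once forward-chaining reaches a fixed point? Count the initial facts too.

28

Round 1: R1 [isolate & exposure_confirmed -> age_over_65]; R4 [observe_4h & hydration_advised -> chest_pain]; R7 [followup_48h -> admit]; R8 [discharge_ok & o2_sat_low -> notify_public_health]; R12 [cough -> cond_5]; R17 [rash -> culture_positive]. Adds age_over_65, chest_pain, admit, notify_public_health, cond_5, culture_positive.
Round 2: R2 [admit & age_over_65 -> order_pcr]; R3 [chest_pain & cough -> fever_present]; R9 [chest_pain & cough -> cond_6]. Adds order_pcr, fever_present, cond_6.
Round 3: R15 [fever_present & order_pcr -> immunocompromised]. Adds immunocompromised.
Round 4: R11 [immunocompromised -> start_antiviral]. Adds start_antiviral.
Round 5: R6 [start_antiviral & notify_public_health -> order_xray]. Adds order_xray.
Round 6: R5 [order_xray & cough -> rapid_test_pos]. Adds rapid_test_pos.
Round 7: R10 [rapid_test_pos -> cond_3]; R14 [rapid_test_pos & culture_positive -> high_risk]; R16 [rapid_test_pos & age_over_65 -> cond_4]. Adds cond_3, high_risk, cond_4.
Closure: {admit, age_over_65, chest_pain, cond_1, cond_2, cond_3, cond_4, cond_5, cond_6, cough, culture_positive, discharge_ok, exposure_confirmed, fever_present, followup_48h, high_risk, hydration_advised, immunocompromised, isolate, notify_public_health, o2_sat_low, observe_4h, order_pcr, order_xray, rapid_test_pos, rash, sore_throat, start_antiviral} — 28 facts.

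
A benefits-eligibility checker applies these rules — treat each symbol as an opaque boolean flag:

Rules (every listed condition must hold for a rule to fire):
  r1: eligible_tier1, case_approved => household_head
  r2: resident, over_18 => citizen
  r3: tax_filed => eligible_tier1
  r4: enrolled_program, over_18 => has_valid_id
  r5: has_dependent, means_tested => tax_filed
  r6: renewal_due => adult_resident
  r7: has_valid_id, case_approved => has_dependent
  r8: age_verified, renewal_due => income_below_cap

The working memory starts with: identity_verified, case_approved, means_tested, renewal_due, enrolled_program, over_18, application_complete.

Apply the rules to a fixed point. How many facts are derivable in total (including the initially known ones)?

13

Round 1: r4 [enrolled_program, over_18 => has_valid_id]; r6 [renewal_due => adult_resident]. New: has_valid_id, adult_resident.
Round 2: r7 [has_valid_id, case_approved => has_dependent]. New: has_dependent.
Round 3: r5 [has_dependent, means_tested => tax_filed]. New: tax_filed.
Round 4: r3 [tax_filed => eligible_tier1]. New: eligible_tier1.
Round 5: r1 [eligible_tier1, case_approved => household_head]. New: household_head.
Closure: {adult_resident, application_complete, case_approved, eligible_tier1, enrolled_program, has_dependent, has_valid_id, household_head, identity_verified, means_tested, over_18, renewal_due, tax_filed} — 13 facts.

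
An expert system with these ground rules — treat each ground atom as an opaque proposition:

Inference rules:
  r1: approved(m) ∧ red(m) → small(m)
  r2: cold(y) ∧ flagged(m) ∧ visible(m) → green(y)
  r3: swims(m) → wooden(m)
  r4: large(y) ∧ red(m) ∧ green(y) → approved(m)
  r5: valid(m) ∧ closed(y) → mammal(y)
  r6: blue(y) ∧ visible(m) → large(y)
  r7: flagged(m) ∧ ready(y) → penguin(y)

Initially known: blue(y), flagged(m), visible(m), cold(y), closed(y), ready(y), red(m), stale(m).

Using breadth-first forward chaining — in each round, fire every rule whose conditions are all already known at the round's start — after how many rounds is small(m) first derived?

3

Round 1: r2 [cold(y) ∧ flagged(m) ∧ visible(m) → green(y)]; r6 [blue(y) ∧ visible(m) → large(y)]; r7 [flagged(m) ∧ ready(y) → penguin(y)]. New: green(y), large(y), penguin(y).
Round 2: r4 [large(y) ∧ red(m) ∧ green(y) → approved(m)]. New: approved(m).
Round 3: r1 [approved(m) ∧ red(m) → small(m)]. New: small(m).
small(m) first appears in round 3.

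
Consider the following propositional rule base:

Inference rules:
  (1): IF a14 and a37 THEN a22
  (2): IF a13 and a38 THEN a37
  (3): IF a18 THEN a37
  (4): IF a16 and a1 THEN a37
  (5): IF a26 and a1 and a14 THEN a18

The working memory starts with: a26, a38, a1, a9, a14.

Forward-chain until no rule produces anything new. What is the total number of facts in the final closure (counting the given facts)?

8

[1] (5) [IF a26 and a1 and a14 THEN a18]. ⇒ new: a18.
[2] (3) [IF a18 THEN a37]. ⇒ new: a37.
[3] (1) [IF a14 and a37 THEN a22]. ⇒ new: a22.
Closure: {a1, a14, a18, a22, a26, a37, a38, a9} — 8 facts.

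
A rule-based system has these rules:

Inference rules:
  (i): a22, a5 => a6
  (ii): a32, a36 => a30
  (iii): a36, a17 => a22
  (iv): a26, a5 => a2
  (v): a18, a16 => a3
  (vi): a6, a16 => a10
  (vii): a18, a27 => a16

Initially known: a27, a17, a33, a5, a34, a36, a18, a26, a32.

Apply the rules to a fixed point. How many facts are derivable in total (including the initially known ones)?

Round 1 — (ii), (iii), (iv), (vii), derive a30, a22, a2, a16.
Round 2 — (i), (v), derive a6, a3.
Round 3 — (vi), derive a10.
Closure: {a10, a16, a17, a18, a2, a22, a26, a27, a3, a30, a32, a33, a34, a36, a5, a6} — 16 facts.

16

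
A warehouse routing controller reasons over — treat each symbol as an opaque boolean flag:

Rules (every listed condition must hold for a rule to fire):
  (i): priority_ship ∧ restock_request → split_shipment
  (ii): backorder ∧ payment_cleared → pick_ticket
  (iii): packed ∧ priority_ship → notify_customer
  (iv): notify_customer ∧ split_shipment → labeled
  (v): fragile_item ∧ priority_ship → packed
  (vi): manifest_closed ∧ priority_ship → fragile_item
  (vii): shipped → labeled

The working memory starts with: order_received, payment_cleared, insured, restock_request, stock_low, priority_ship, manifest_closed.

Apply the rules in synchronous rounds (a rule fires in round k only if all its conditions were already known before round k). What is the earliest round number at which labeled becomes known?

4

Round 1 — (i), (vi), derive split_shipment, fragile_item.
Round 2 — (v), derive packed.
Round 3 — (iii), derive notify_customer.
Round 4 — (iv), derive labeled.
labeled first appears in round 4.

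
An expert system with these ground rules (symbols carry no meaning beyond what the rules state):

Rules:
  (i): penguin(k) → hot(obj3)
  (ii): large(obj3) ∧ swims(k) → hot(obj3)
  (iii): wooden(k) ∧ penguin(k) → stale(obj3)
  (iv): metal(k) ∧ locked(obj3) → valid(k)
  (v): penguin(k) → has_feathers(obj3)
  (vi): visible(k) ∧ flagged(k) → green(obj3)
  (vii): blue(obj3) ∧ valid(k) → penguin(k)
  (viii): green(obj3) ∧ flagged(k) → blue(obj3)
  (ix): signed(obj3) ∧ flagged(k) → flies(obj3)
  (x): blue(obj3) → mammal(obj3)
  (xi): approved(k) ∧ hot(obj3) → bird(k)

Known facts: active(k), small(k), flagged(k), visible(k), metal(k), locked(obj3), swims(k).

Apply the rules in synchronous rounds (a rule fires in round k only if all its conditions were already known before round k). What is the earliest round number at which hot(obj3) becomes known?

[1] (iv) [metal(k) ∧ locked(obj3) → valid(k)]; (vi) [visible(k) ∧ flagged(k) → green(obj3)]. ⇒ new: valid(k), green(obj3).
[2] (viii) [green(obj3) ∧ flagged(k) → blue(obj3)]. ⇒ new: blue(obj3).
[3] (vii) [blue(obj3) ∧ valid(k) → penguin(k)]; (x) [blue(obj3) → mammal(obj3)]. ⇒ new: penguin(k), mammal(obj3).
[4] (i) [penguin(k) → hot(obj3)]; (v) [penguin(k) → has_feathers(obj3)]. ⇒ new: hot(obj3), has_feathers(obj3).
hot(obj3) first appears in round 4.

4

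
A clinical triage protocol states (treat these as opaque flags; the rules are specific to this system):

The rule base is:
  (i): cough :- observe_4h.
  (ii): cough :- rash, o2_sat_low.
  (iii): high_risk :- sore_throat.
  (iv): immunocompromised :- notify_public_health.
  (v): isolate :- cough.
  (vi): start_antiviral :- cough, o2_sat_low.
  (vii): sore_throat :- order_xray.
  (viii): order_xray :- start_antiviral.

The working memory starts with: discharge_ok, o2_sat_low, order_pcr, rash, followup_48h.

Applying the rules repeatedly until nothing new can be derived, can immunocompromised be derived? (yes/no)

no

Round 1 fires (ii), giving cough.
Round 2 fires (v), (vi), giving isolate, start_antiviral.
Round 3 fires (viii), giving order_xray.
Round 4 fires (vii), giving sore_throat.
Round 5 fires (iii), giving high_risk.
Fixed point reached. immunocompromised is concluded only by (iv); (iv) needs notify_public_health (never derived).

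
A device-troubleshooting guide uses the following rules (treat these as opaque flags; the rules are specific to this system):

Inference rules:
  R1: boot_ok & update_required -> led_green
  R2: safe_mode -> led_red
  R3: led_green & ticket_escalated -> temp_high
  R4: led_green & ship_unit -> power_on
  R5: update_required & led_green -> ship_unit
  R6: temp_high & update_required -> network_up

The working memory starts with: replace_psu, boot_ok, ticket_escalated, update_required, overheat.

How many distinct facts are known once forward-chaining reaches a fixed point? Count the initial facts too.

Round 1 — R1, derive led_green.
Round 2 — R3, R5, derive temp_high, ship_unit.
Round 3 — R4, R6, derive power_on, network_up.
Closure: {boot_ok, led_green, network_up, overheat, power_on, replace_psu, ship_unit, temp_high, ticket_escalated, update_required} — 10 facts.

10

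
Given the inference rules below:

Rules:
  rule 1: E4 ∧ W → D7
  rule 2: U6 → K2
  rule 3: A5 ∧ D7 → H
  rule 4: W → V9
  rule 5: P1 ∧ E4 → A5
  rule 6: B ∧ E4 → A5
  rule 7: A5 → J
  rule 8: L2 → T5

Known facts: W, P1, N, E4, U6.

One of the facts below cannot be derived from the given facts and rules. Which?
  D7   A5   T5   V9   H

[1] rule 1 [E4 ∧ W → D7]; rule 2 [U6 → K2]; rule 4 [W → V9]; rule 5 [P1 ∧ E4 → A5]. ⇒ new: D7, K2, V9, A5.
[2] rule 3 [A5 ∧ D7 → H]; rule 7 [A5 → J]. ⇒ new: H, J.
Derived: A5 (round 1), V9 (round 1), H (round 2), D7 (round 1). T5 never appears in any round.

T5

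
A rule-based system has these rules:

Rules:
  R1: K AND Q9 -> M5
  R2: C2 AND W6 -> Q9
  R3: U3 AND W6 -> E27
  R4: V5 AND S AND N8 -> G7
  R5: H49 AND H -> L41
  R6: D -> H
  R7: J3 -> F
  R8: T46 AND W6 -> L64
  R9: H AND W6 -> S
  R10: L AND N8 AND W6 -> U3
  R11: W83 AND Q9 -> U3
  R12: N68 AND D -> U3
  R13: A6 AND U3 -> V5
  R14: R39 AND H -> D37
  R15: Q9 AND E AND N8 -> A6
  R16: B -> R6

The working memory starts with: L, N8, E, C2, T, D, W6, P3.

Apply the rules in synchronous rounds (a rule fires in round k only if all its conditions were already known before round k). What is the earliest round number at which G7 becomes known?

4

Round 1: R2 [C2 AND W6 -> Q9]; R6 [D -> H]; R10 [L AND N8 AND W6 -> U3]. New: Q9, H, U3.
Round 2: R3 [U3 AND W6 -> E27]; R9 [H AND W6 -> S]; R15 [Q9 AND E AND N8 -> A6]. New: E27, S, A6.
Round 3: R13 [A6 AND U3 -> V5]. New: V5.
Round 4: R4 [V5 AND S AND N8 -> G7]. New: G7.
G7 first appears in round 4.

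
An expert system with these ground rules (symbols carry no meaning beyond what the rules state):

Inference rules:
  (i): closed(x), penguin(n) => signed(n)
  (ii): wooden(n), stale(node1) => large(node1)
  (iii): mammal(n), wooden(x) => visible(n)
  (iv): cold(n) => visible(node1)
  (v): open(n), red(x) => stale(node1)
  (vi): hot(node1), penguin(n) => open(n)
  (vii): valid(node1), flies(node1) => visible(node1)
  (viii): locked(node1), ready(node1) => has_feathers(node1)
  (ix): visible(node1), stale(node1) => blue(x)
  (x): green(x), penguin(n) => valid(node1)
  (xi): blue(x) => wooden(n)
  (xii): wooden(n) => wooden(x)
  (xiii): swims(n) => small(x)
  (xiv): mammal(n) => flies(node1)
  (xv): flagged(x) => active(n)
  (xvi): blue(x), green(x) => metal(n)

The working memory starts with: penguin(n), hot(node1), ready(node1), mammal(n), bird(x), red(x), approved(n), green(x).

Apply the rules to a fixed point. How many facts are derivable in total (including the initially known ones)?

Round 1: (vi) [hot(node1), penguin(n) => open(n)]; (x) [green(x), penguin(n) => valid(node1)]; (xiv) [mammal(n) => flies(node1)]. New: open(n), valid(node1), flies(node1).
Round 2: (v) [open(n), red(x) => stale(node1)]; (vii) [valid(node1), flies(node1) => visible(node1)]. New: stale(node1), visible(node1).
Round 3: (ix) [visible(node1), stale(node1) => blue(x)]. New: blue(x).
Round 4: (xi) [blue(x) => wooden(n)]; (xvi) [blue(x), green(x) => metal(n)]. New: wooden(n), metal(n).
Round 5: (ii) [wooden(n), stale(node1) => large(node1)]; (xii) [wooden(n) => wooden(x)]. New: large(node1), wooden(x).
Round 6: (iii) [mammal(n), wooden(x) => visible(n)]. New: visible(n).
Closure: {approved(n), bird(x), blue(x), flies(node1), green(x), hot(node1), large(node1), mammal(n), metal(n), open(n), penguin(n), ready(node1), red(x), stale(node1), valid(node1), visible(n), visible(node1), wooden(n), wooden(x)} — 19 facts.

19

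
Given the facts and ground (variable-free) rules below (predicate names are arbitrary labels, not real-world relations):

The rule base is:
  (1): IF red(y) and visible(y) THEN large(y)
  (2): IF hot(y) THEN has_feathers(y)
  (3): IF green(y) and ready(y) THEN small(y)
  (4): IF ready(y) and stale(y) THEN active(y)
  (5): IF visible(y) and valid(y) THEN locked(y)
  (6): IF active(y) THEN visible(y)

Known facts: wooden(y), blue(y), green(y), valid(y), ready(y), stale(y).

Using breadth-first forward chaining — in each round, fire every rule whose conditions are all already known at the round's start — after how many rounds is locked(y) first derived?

3

Round 1 fires (3), (4), giving small(y), active(y).
Round 2 fires (6), giving visible(y).
Round 3 fires (5), giving locked(y).
locked(y) first appears in round 3.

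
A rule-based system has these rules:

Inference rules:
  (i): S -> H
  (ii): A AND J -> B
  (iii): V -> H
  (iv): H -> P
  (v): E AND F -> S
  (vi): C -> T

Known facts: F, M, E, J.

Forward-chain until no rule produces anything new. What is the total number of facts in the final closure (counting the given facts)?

7

[1] (v) [E AND F -> S]. ⇒ new: S.
[2] (i) [S -> H]. ⇒ new: H.
[3] (iv) [H -> P]. ⇒ new: P.
Closure: {E, F, H, J, M, P, S} — 7 facts.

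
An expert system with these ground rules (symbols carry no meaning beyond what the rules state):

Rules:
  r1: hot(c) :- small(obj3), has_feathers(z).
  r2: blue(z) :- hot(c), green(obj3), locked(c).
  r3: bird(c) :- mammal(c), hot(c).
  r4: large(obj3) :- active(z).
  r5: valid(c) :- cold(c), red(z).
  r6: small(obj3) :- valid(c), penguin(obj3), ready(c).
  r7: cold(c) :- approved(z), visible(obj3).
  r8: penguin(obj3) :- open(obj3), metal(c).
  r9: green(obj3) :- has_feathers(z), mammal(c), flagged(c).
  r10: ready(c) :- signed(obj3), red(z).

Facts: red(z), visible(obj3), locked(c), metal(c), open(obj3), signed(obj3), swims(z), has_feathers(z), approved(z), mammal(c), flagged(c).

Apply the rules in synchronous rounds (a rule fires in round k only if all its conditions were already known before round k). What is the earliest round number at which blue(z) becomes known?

5

Round 1: r7 [cold(c) :- approved(z), visible(obj3).]; r8 [penguin(obj3) :- open(obj3), metal(c).]; r9 [green(obj3) :- has_feathers(z), mammal(c), flagged(c).]; r10 [ready(c) :- signed(obj3), red(z).]. New: cold(c), penguin(obj3), green(obj3), ready(c).
Round 2: r5 [valid(c) :- cold(c), red(z).]. New: valid(c).
Round 3: r6 [small(obj3) :- valid(c), penguin(obj3), ready(c).]. New: small(obj3).
Round 4: r1 [hot(c) :- small(obj3), has_feathers(z).]. New: hot(c).
Round 5: r2 [blue(z) :- hot(c), green(obj3), locked(c).]; r3 [bird(c) :- mammal(c), hot(c).]. New: blue(z), bird(c).
blue(z) first appears in round 5.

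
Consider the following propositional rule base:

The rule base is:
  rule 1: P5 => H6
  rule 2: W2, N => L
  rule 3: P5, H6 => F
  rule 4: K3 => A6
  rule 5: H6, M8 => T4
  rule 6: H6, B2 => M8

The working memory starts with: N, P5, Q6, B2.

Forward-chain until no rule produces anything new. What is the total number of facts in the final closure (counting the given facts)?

8

Round 1: rule 1 [P5 => H6]. Adds H6.
Round 2: rule 3 [P5, H6 => F]; rule 6 [H6, B2 => M8]. Adds F, M8.
Round 3: rule 5 [H6, M8 => T4]. Adds T4.
Closure: {B2, F, H6, M8, N, P5, Q6, T4} — 8 facts.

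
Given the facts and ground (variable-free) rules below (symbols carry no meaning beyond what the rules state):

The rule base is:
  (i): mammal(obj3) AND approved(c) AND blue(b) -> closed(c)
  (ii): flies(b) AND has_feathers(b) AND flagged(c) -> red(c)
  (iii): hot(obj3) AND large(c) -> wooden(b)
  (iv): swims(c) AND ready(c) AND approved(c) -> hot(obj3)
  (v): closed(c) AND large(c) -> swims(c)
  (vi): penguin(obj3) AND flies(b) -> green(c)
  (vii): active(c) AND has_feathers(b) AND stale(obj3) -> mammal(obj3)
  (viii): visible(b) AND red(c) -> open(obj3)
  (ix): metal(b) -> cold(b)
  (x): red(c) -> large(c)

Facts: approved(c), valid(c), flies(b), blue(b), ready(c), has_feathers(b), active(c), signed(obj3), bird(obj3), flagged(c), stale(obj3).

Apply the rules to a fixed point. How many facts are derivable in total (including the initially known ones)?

18

Round 1 fires (ii), (vii), giving red(c), mammal(obj3).
Round 2 fires (i), (x), giving closed(c), large(c).
Round 3 fires (v), giving swims(c).
Round 4 fires (iv), giving hot(obj3).
Round 5 fires (iii), giving wooden(b).
Closure: {active(c), approved(c), bird(obj3), blue(b), closed(c), flagged(c), flies(b), has_feathers(b), hot(obj3), large(c), mammal(obj3), ready(c), red(c), signed(obj3), stale(obj3), swims(c), valid(c), wooden(b)} — 18 facts.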